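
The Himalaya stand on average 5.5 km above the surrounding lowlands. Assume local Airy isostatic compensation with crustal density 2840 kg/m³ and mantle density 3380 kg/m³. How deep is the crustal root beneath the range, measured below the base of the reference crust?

By Archimedes' principle applied to the lithosphere: the weight of the topography is balanced by the buoyancy of the root, ρ_c h = (ρ_m − ρ_c) r.
r = h · ρ_c / (ρ_m − ρ_c) = 5.5 km × 2840 / (3380 − 2840) = 28.9 km.

28.9 km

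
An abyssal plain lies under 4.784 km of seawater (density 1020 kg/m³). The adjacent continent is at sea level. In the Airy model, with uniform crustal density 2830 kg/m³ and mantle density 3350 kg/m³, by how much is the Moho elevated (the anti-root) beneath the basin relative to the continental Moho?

Equating mass per unit area of the two columns: replacing crust with seawater at the top is compensated by replacing crust with mantle at the base: d (ρ_c − ρ_w) = a (ρ_m − ρ_c).
a = d (ρ_c − ρ_w)/(ρ_m − ρ_c) = 4.784 km × 1810/520 = 16.7 km.

16.7 km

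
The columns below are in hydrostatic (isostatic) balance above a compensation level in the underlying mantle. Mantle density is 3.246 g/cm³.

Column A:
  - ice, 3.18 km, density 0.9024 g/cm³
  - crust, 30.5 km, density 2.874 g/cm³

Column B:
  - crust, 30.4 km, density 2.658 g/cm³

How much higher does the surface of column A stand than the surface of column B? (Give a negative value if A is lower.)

0.284 km

For any compensation level in the mantle, the mantle terms cancel and isostasy reduces to e = (Σt_A − Σt_B) − (Σ(ρt)_A − Σ(ρt)_B) / ρ_m.
Σt_A = 33.68 km; Σt_B = 30.4 km; Σ(ρt)_A = 90.526632; Σ(ρt)_B = 80.8032 (in km·g/cm³).
e = (33.68 − 30.4) − (90.526632 − 80.8032) / 3.246 = 0.284 km.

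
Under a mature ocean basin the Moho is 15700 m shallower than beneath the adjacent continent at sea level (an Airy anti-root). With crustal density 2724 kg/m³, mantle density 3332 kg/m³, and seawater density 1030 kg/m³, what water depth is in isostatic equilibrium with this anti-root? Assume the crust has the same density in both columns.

5630 m

Replacing a thickness d of crust by seawater at the top must be balanced by replacing crust with mantle at the base: d (ρ_c − ρ_w) = a (ρ_m − ρ_c).
d = a (ρ_m − ρ_c)/(ρ_c − ρ_w) = 15700 m × 608/1694 = 5630 m.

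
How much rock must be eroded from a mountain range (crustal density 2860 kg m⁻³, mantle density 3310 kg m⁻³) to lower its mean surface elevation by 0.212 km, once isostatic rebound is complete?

1.56 km

Net drop Δ = e − u = e − e ρ_c/ρ_m = e (ρ_m − ρ_c)/ρ_m.
e = Δ ρ_m/(ρ_m − ρ_c) = 0.212 km × 3310/450 = 1.56 km.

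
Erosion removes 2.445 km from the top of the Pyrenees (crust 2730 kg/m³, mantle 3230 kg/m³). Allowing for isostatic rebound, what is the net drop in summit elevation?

Rebound u = e ρ_c/ρ_m = 2.445 km × 2730/3230 = 2.067 km.
Net surface drop = e − u = 2.445 km − 2.067 km = e (ρ_m − ρ_c)/ρ_m = 0.378 km.

0.378 km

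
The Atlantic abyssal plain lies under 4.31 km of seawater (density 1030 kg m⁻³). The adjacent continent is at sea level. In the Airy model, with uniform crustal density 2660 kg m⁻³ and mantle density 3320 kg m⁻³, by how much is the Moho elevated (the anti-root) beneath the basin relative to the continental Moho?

10.6 km

Balancing pressure at the compensation depth: replacing crust with seawater at the top is compensated by replacing crust with mantle at the base: d (ρ_c − ρ_w) = a (ρ_m − ρ_c).
a = d (ρ_c − ρ_w)/(ρ_m − ρ_c) = 4.31 km × 1630/660 = 10.6 km.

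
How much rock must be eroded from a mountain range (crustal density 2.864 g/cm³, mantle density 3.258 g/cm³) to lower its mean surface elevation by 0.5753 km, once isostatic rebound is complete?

Net drop Δ = e − u = e − e ρ_c/ρ_m = e (ρ_m − ρ_c)/ρ_m.
e = Δ ρ_m/(ρ_m − ρ_c) = 0.5753 km × 3.258/0.394 = 4.76 km.

4.76 km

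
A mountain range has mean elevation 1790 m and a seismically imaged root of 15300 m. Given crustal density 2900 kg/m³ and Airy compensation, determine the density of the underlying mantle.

Airy balance: ρ_c h = (ρ_m − ρ_c) r → ρ_m = ρ_c (1 + h/r).
ρ_m = 2900 × (1 + 1790 m/15300 m) = 3240 kg/m³.

3240 kg/m³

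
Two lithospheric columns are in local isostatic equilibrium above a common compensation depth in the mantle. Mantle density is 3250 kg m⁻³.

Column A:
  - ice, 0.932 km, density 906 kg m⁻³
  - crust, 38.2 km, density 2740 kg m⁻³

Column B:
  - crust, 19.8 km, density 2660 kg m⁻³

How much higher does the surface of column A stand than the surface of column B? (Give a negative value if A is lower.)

3.07 km

For any compensation level in the mantle, the mantle terms cancel and isostasy reduces to e = (Σt_A − Σt_B) − (Σ(ρt)_A − Σ(ρt)_B) / ρ_m.
Σt_A = 39.132 km; Σt_B = 19.8 km; Σ(ρt)_A = 105512.392; Σ(ρt)_B = 52668 (in km·kg m⁻³).
e = (39.132 − 19.8) − (105512.392 − 52668) / 3250 = 3.07 km.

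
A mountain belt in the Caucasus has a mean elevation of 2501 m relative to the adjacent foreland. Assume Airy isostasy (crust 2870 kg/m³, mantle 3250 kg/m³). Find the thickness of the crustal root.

In Airy isostatic equilibrium: the weight of the topography is balanced by the buoyancy of the root, ρ_c h = (ρ_m − ρ_c) r.
r = h · ρ_c / (ρ_m − ρ_c) = 2501 m × 2870 / (3250 − 2870) = 18900 m.

18900 m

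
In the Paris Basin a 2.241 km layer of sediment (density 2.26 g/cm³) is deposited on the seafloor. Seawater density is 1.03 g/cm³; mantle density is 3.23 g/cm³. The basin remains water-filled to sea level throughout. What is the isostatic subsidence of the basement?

Submarine loading: the sediment displaces seawater, and the subsidence is in turn flooded, so s (ρ_m − ρ_w) = t (ρ_sed − ρ_w).
s = 2.241 km × (2.26 − 1.03) / (3.23 − 1.03) = 1.25 km.

1.25 km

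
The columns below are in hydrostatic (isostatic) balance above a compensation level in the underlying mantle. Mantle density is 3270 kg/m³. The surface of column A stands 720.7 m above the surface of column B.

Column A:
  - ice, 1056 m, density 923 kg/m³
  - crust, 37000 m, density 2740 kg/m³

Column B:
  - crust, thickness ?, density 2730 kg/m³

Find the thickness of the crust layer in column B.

36500 m

Take the compensation level at the base of the deeper column (depth z_c below the surface of column A) and equate Σ ρ_i t_i down to z_c; mantle fills any gap and the z_c terms cancel.
Column A: 1056×923 + 37000×2740 + (z_c − 38056)×3270
Column B: 720.7×0 + x×2730 + (z_c − 720.7 − 0 − x)×3270
The z_c×3270 term appears on both sides and cancels. Collect the known terms of each column as K = Σ(ρt)_known − 3270 × (depth of known layers): K_A = 102354688 − 3270×38056 = −22088432; K_B = 0 − 3270×(720.7 + 0) = −2356689.
Balance: K_A = K_B − x×(3270 − 2730), so x = (K_B − K_A)/(3270 − 2730) = 19731700/540 = 36500 m.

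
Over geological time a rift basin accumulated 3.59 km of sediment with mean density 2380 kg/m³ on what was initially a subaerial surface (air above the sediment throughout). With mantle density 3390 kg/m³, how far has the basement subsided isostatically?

Subaerial load: s = t ρ_sed / ρ_m = 3.59 km × 2380/3390 = 2.52 km.

2.52 km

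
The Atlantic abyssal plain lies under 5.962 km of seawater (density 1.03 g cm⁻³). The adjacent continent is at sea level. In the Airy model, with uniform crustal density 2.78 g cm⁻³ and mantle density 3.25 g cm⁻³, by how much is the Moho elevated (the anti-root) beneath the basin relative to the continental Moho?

In Airy isostatic equilibrium: replacing crust with seawater at the top is compensated by replacing crust with mantle at the base: d (ρ_c − ρ_w) = a (ρ_m − ρ_c).
a = d (ρ_c − ρ_w)/(ρ_m − ρ_c) = 5.962 km × 1.75/0.47 = 22.2 km.

22.2 km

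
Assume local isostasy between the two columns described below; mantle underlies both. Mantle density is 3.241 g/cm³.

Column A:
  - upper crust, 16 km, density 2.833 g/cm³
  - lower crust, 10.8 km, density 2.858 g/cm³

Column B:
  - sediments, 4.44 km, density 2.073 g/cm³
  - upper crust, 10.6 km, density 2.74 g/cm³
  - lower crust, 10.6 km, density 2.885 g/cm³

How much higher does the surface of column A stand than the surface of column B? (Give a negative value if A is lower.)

For any compensation level in the mantle, the mantle terms cancel and isostasy reduces to e = (Σt_A − Σt_B) − (Σ(ρt)_A − Σ(ρt)_B) / ρ_m.
Σt_A = 26.8 km; Σt_B = 25.64 km; Σ(ρt)_A = 76.1944; Σ(ρt)_B = 68.82912 (in km·g/cm³).
e = (26.8 − 25.64) − (76.1944 − 68.82912) / 3.241 = −1.11 km.

−1.11 km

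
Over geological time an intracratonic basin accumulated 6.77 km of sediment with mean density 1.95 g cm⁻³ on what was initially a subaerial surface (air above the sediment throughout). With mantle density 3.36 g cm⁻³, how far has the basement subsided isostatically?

Subaerial load: s = t ρ_sed / ρ_m = 6.77 km × 1.95/3.36 = 3.93 km.

3.93 km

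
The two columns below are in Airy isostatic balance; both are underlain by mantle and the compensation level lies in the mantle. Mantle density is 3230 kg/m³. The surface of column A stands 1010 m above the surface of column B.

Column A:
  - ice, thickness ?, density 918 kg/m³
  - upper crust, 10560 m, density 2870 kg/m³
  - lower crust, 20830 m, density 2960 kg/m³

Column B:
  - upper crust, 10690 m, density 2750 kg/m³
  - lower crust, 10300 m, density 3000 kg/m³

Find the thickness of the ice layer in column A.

578 m

Take the compensation level at the base of the deeper column (depth z_c below the surface of column A) and equate Σ ρ_i t_i down to z_c; mantle fills any gap and the z_c terms cancel.
Column A: x×918 + 10560×2870 + 20830×2960 + (z_c − 31390 − x)×3230
Column B: 1010×0 + 10690×2750 + 10300×3000 + (z_c − 1010 − 20990)×3230
The z_c×3230 term appears on both sides and cancels. Collect the known terms of each column as K = Σ(ρt)_known − 3230 × (depth of known layers): K_A = 91964000 − 3230×31390 = −9425700; K_B = 60297500 − 3230×(1010 + 20990) = −10762500.
Balance: K_A − x×(3230 − 918) = K_B, so x = (K_A − K_B)/(3230 − 918) = 1336800/2312 = 578 m.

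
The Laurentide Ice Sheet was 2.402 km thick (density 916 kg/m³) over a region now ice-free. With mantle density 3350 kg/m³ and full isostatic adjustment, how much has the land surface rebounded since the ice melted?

0.657 km

Removing the load lets mantle flow back in; uplift u satisfies ρ_ice t = ρ_m u.
u = t ρ_ice/ρ_m = 2.402 km × 916/3350 = 0.657 km.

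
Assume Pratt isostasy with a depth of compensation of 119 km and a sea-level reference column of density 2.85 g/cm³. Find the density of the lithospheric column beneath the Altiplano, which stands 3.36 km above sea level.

2.77 g/cm³

Pratt balance: ρ_ref D = ρ (D + h).
ρ = ρ_ref D/(D + h) = 2.85 × 119 km/(119 km + 3.36 km) = 2.77 g/cm³.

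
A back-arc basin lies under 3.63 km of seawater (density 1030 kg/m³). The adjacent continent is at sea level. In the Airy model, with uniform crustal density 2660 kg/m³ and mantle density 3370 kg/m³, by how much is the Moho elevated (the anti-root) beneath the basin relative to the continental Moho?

8.33 km

Isostatic balance requires: replacing crust with seawater at the top is compensated by replacing crust with mantle at the base: d (ρ_c − ρ_w) = a (ρ_m − ρ_c).
a = d (ρ_c − ρ_w)/(ρ_m − ρ_c) = 3.63 km × 1630/710 = 8.33 km.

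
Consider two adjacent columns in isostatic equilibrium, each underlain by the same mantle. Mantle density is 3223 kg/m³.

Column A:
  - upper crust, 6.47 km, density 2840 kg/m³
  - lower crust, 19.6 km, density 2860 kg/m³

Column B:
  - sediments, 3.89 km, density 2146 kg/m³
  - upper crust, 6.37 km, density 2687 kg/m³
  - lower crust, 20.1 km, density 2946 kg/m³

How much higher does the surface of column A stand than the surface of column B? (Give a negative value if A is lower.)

For any compensation level in the mantle, the mantle terms cancel and isostasy reduces to e = (Σt_A − Σt_B) − (Σ(ρt)_A − Σ(ρt)_B) / ρ_m.
Σt_A = 26.07 km; Σt_B = 30.36 km; Σ(ρt)_A = 74430.8; Σ(ρt)_B = 84678.73 (in km·kg/m³).
e = (26.07 − 30.36) − (74430.8 − 84678.73) / 3223 = −1.11 km.

−1.11 km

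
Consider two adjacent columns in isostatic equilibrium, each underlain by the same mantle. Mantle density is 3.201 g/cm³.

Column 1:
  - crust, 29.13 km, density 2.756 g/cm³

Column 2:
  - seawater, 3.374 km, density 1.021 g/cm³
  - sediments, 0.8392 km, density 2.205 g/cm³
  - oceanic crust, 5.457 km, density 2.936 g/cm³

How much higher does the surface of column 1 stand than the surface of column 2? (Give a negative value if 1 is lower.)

1.04 km

For any compensation level in the mantle, the mantle terms cancel and isostasy reduces to e = (Σt_1 − Σt_2) − (Σ(ρt)_1 − Σ(ρt)_2) / ρ_m.
Σt_1 = 29.13 km; Σt_2 = 9.6702 km; Σ(ρt)_1 = 80.28228; Σ(ρt)_2 = 21.317042 (in km·g/cm³).
e = (29.13 − 9.6702) − (80.28228 − 21.317042) / 3.201 = 1.04 km.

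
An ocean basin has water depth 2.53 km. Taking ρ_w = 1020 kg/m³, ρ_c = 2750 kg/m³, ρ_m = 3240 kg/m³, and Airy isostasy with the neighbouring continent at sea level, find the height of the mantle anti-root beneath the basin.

Isostatic balance requires: replacing crust with seawater at the top is compensated by replacing crust with mantle at the base: d (ρ_c − ρ_w) = a (ρ_m − ρ_c).
a = d (ρ_c − ρ_w)/(ρ_m − ρ_c) = 2.53 km × 1730/490 = 8.93 km.

8.93 km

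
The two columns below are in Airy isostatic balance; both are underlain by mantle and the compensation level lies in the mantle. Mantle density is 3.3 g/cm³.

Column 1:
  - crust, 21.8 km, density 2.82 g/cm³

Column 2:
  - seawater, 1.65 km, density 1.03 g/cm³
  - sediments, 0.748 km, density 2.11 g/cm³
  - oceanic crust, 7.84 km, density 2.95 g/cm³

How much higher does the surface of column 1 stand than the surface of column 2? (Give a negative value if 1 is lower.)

0.935 km

For any compensation level in the mantle, the mantle terms cancel and isostasy reduces to e = (Σt_1 − Σt_2) − (Σ(ρt)_1 − Σ(ρt)_2) / ρ_m.
Σt_1 = 21.8 km; Σt_2 = 10.238 km; Σ(ρt)_1 = 61.476; Σ(ρt)_2 = 26.40578 (in km·g/cm³).
e = (21.8 − 10.238) − (61.476 − 26.40578) / 3.3 = 0.935 km.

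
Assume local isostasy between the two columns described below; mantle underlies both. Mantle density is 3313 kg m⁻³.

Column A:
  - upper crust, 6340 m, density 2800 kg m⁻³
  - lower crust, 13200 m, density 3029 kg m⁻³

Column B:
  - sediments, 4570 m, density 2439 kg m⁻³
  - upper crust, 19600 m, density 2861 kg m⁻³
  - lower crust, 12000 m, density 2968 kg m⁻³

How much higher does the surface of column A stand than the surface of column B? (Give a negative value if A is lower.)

For any compensation level in the mantle, the mantle terms cancel and isostasy reduces to e = (Σt_A − Σt_B) − (Σ(ρt)_A − Σ(ρt)_B) / ρ_m.
Σt_A = 19540 m; Σt_B = 36170 m; Σ(ρt)_A = 57734800; Σ(ρt)_B = 102837830 (in m·kg m⁻³).
e = (19540 − 36170) − (57734800 − 102837830) / 3313 = −3020 m.

−3020 m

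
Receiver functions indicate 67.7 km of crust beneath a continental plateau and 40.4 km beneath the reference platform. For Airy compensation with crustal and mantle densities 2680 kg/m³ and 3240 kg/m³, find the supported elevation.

Excess crust Δ = 67.7 km − 40.4 km = 27.3 km, split between elevation h and root r with h + r = Δ.
Airy balance ρ_c h = (ρ_m − ρ_c) r gives r = h ρ_c/(ρ_m − ρ_c), so h (1 + ρ_c/(ρ_m − ρ_c)) = Δ, i.e. h = Δ (ρ_m − ρ_c)/ρ_m.
h = 27.3 km × 560/3240 = 4.72 km.

4.72 km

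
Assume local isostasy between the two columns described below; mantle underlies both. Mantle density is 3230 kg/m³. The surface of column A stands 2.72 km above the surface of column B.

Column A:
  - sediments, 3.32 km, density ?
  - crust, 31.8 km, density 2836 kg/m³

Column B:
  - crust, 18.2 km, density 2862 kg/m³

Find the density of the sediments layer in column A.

2340 kg/m³

Take the compensation level at the base of the deeper column (depth z_c below the surface of column A) and equate Σ ρ_i t_i down to z_c; mantle fills any gap and the z_c terms cancel.
Column A: 3.32×ρ + 31.8×2836 + (z_c − 35.12)×3230
Column B: 2.72×0 + 18.2×2862 + (z_c − 2.72 − 18.2)×3230
The z_c×3230 term appears on both sides and cancels. Collect the known terms of each column as K = Σ(ρt)_known − 3230 × (depth of known layers): K_A = 90184.8 − 3230×35.12 = −23252.8; K_B = 52088.4 − 3230×(2.72 + 18.2) = −15483.2.
Balance: K_A + 3.32×ρ = K_B, so ρ = (K_B − K_A)/3.32 = 7769.6/3.32 = 2340 kg/m³.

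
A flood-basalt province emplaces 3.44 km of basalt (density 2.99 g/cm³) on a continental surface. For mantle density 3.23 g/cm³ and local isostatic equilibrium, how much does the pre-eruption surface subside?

3.18 km

Subaerial loading: s = t ρ_load / ρ_m.
s = 3.44 km × 2.99/3.23 = 3.18 km.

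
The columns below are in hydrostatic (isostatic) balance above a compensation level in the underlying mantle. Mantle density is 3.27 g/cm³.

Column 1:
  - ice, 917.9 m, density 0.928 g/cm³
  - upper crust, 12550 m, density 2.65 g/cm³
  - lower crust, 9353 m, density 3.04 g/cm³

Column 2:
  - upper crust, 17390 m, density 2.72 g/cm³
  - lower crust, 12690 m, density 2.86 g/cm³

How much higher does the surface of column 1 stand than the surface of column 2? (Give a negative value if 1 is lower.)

−821 m

For any compensation level in the mantle, the mantle terms cancel and isostasy reduces to e = (Σt_1 − Σt_2) − (Σ(ρt)_1 − Σ(ρt)_2) / ρ_m.
Σt_1 = 22820.9 m; Σt_2 = 30080 m; Σ(ρt)_1 = 62542.4312; Σ(ρt)_2 = 83594.2 (in m·g/cm³).
e = (22820.9 − 30080) − (62542.4312 − 83594.2) / 3.27 = −821 m.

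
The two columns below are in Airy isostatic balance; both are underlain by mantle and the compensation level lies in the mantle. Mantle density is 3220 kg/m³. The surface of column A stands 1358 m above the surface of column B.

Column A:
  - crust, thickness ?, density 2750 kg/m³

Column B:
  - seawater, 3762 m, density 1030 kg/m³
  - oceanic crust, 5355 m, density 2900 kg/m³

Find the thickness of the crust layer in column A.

Take the compensation level at the base of the deeper column (depth z_c below the surface of column A) and equate Σ ρ_i t_i down to z_c; mantle fills any gap and the z_c terms cancel.
Column A: x×2750 + (z_c − 0 − x)×3220
Column B: 1358×0 + 3762×1030 + 5355×2900 + (z_c − 1358 − 9117)×3220
The z_c×3220 term appears on both sides and cancels. Collect the known terms of each column as K = Σ(ρt)_known − 3220 × (depth of known layers): K_A = 0 − 3220×0 = 0; K_B = 19404360 − 3220×(1358 + 9117) = −14325140.
Balance: K_A − x×(3220 − 2750) = K_B, so x = (K_A − K_B)/(3220 − 2750) = 14325100/470 = 30500 m.

30500 m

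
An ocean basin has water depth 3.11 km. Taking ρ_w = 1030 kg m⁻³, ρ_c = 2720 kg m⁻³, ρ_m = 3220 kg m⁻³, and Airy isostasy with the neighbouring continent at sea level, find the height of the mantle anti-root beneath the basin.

10.5 km

By Archimedes' principle applied to the lithosphere: replacing crust with seawater at the top is compensated by replacing crust with mantle at the base: d (ρ_c − ρ_w) = a (ρ_m − ρ_c).
a = d (ρ_c − ρ_w)/(ρ_m − ρ_c) = 3.11 km × 1690/500 = 10.5 km.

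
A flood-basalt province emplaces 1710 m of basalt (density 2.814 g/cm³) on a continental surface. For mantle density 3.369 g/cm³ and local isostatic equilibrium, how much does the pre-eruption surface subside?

Subaerial loading: s = t ρ_load / ρ_m.
s = 1710 m × 2.814/3.369 = 1430 m.

1430 m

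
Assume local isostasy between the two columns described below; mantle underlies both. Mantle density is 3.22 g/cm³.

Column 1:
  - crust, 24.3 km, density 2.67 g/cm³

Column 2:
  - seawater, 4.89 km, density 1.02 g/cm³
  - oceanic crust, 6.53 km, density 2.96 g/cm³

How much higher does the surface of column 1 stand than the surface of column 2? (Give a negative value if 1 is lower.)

For any compensation level in the mantle, the mantle terms cancel and isostasy reduces to e = (Σt_1 − Σt_2) − (Σ(ρt)_1 − Σ(ρt)_2) / ρ_m.
Σt_1 = 24.3 km; Σt_2 = 11.42 km; Σ(ρt)_1 = 64.881; Σ(ρt)_2 = 24.3166 (in km·g/cm³).
e = (24.3 − 11.42) − (64.881 − 24.3166) / 3.22 = 0.282 km.

0.282 km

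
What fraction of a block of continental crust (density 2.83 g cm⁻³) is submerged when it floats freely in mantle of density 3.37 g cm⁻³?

84%

Submerged fraction = ρ_obj/ρ_fluid = 2.83/3.37 = 84%.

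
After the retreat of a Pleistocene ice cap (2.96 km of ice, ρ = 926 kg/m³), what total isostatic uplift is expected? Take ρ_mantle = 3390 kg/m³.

0.809 km

Removing the load lets mantle flow back in; uplift u satisfies ρ_ice t = ρ_m u.
u = t ρ_ice/ρ_m = 2.96 km × 926/3390 = 0.809 km.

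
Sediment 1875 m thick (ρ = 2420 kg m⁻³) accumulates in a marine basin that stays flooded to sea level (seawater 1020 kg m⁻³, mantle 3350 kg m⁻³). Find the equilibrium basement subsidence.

1130 m

Submarine loading: the sediment displaces seawater, and the subsidence is in turn flooded, so s (ρ_m − ρ_w) = t (ρ_sed − ρ_w).
s = 1875 m × (2420 − 1020) / (3350 − 1020) = 1130 m.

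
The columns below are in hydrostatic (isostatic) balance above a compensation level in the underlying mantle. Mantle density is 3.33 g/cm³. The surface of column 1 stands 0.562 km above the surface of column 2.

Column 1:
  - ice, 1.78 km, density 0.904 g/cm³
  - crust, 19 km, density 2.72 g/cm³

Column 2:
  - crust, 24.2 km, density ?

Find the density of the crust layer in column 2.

Take the compensation level at the base of the deeper column (depth z_c below the surface of column 1) and equate Σ ρ_i t_i down to z_c; mantle fills any gap and the z_c terms cancel.
Column 1: 1.78×0.904 + 19×2.72 + (z_c − 20.78)×3.33
Column 2: 0.562×0 + 24.2×ρ + (z_c − 0.562 − 24.2)×3.33
The z_c×3.33 term appears on both sides and cancels. Collect the known terms of each column as K = Σ(ρt)_known − 3.33 × (depth of known layers): K_1 = 53.28912 − 3.33×20.78 = −15.90828; K_2 = 0 − 3.33×(0.562 + 24.2) = −82.45746.
Balance: K_1 = K_2 + 24.2×ρ, so ρ = (K_1 − K_2)/24.2 = 66.5492/24.2 = 2.75 g/cm³.

2.75 g/cm³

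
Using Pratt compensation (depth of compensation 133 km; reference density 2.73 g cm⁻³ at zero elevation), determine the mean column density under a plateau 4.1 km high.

Pratt balance: ρ_ref D = ρ (D + h).
ρ = ρ_ref D/(D + h) = 2.73 × 133 km/(133 km + 4.1 km) = 2.65 g cm⁻³.

2.65 g cm⁻³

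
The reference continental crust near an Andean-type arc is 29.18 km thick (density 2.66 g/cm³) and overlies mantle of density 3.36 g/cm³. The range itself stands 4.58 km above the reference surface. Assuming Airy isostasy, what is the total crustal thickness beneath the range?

51.2 km

Root depth r = h ρ_c / (ρ_m − ρ_c) = 4.58 km × 2.66 / 0.7 = 17.4 km.
Total thickness = T + h + r = 29.18 km + 4.58 km + 17.4 km = 51.2 km.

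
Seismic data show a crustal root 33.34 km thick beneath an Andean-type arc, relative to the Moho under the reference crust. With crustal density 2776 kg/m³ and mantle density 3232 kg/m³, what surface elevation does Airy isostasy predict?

5.48 km

For local isostatic compensation: ρ_c h = (ρ_m − ρ_c) r.
h = r (ρ_m − ρ_c) / ρ_c = 33.34 km × (3232 − 2776) / 2776 = 5.48 km.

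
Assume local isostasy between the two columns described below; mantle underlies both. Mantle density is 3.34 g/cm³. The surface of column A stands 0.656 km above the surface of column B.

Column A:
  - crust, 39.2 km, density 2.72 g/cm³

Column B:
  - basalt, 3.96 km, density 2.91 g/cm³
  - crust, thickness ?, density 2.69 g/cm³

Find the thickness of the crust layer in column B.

31.4 km

Take the compensation level at the base of the deeper column (depth z_c below the surface of column A) and equate Σ ρ_i t_i down to z_c; mantle fills any gap and the z_c terms cancel.
Column A: 39.2×2.72 + (z_c − 39.2)×3.34
Column B: 0.656×0 + 3.96×2.91 + x×2.69 + (z_c − 0.656 − 3.96 − x)×3.34
The z_c×3.34 term appears on both sides and cancels. Collect the known terms of each column as K = Σ(ρt)_known − 3.34 × (depth of known layers): K_A = 106.624 − 3.34×39.2 = −24.304; K_B = 11.5236 − 3.34×(0.656 + 3.96) = −3.89384.
Balance: K_A = K_B − x×(3.34 − 2.69), so x = (K_B − K_A)/(3.34 − 2.69) = 20.4102/0.65 = 31.4 km.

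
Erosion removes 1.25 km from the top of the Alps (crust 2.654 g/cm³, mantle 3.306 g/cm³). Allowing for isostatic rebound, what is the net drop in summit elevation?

Rebound u = e ρ_c/ρ_m = 1.25 km × 2.654/3.306 = 1.003 km.
Net surface drop = e − u = 1.25 km − 1.003 km = e (ρ_m − ρ_c)/ρ_m = 0.247 km.

0.247 km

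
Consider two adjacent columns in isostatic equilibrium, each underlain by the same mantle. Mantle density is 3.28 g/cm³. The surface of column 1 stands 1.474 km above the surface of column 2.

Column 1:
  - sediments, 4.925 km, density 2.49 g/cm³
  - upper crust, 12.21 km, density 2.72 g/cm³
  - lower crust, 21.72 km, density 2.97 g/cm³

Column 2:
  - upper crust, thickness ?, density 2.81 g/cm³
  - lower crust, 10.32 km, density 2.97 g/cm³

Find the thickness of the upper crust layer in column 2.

Take the compensation level at the base of the deeper column (depth z_c below the surface of column 1) and equate Σ ρ_i t_i down to z_c; mantle fills any gap and the z_c terms cancel.
Column 1: 4.925×2.49 + 12.21×2.72 + 21.72×2.97 + (z_c − 38.855)×3.28
Column 2: 1.474×0 + x×2.81 + 10.32×2.97 + (z_c − 1.474 − 10.32 − x)×3.28
The z_c×3.28 term appears on both sides and cancels. Collect the known terms of each column as K = Σ(ρt)_known − 3.28 × (depth of known layers): K_1 = 109.98285 − 3.28×38.855 = −17.46155; K_2 = 30.6504 − 3.28×(1.474 + 10.32) = −8.03392.
Balance: K_1 = K_2 − x×(3.28 − 2.81), so x = (K_2 − K_1)/(3.28 − 2.81) = 9.42763/0.47 = 20.1 km.

20.1 km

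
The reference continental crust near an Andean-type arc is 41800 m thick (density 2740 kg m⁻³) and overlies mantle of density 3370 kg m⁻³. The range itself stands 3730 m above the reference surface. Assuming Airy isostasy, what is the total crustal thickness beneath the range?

Root depth r = h ρ_c / (ρ_m − ρ_c) = 3730 m × 2740 / 630 = 16220 m.
Total thickness = T + h + r = 41800 m + 3730 m + 16220 m = 61800 m.

61800 m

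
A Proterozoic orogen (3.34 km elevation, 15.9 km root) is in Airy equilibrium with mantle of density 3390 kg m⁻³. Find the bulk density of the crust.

ρ_c h = (ρ_m − ρ_c) r → ρ_c (h + r) = ρ_m r → ρ_c = ρ_m r / (h + r).
ρ_c = 3390 × 15.9 km / (3.34 km + 15.9 km) = 2800 kg m⁻³.

2800 kg m⁻³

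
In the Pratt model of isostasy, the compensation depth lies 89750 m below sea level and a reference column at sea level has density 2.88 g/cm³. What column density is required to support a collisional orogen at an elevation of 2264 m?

2.81 g/cm³

Pratt balance: ρ_ref D = ρ (D + h).
ρ = ρ_ref D/(D + h) = 2.88 × 89750 m/(89750 m + 2264 m) = 2.81 g/cm³.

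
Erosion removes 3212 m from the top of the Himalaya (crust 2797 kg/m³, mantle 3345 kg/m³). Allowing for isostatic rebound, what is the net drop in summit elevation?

526 m

Rebound u = e ρ_c/ρ_m = 3212 m × 2797/3345 = 2686 m.
Net surface drop = e − u = 3212 m − 2686 m = e (ρ_m − ρ_c)/ρ_m = 526 m.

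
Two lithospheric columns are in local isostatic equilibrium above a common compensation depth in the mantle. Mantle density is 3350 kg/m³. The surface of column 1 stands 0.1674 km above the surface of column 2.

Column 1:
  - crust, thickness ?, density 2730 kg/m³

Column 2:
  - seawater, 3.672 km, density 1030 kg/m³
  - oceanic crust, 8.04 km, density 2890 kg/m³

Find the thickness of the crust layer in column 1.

Take the compensation level at the base of the deeper column (depth z_c below the surface of column 1) and equate Σ ρ_i t_i down to z_c; mantle fills any gap and the z_c terms cancel.
Column 1: x×2730 + (z_c − 0 − x)×3350
Column 2: 0.1674×0 + 3.672×1030 + 8.04×2890 + (z_c − 0.1674 − 11.712)×3350
The z_c×3350 term appears on both sides and cancels. Collect the known terms of each column as K = Σ(ρt)_known − 3350 × (depth of known layers): K_1 = 0 − 3350×0 = 0; K_2 = 27017.76 − 3350×(0.1674 + 11.712) = −12778.23.
Balance: K_1 − x×(3350 − 2730) = K_2, so x = (K_1 − K_2)/(3350 − 2730) = 12778.2/620 = 20.6 km.

20.6 km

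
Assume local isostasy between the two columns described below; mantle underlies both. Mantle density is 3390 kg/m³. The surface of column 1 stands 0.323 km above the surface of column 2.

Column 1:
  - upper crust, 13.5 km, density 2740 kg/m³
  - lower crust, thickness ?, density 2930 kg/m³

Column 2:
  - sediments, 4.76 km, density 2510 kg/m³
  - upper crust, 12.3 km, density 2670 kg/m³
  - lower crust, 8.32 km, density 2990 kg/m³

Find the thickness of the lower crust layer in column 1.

Take the compensation level at the base of the deeper column (depth z_c below the surface of column 1) and equate Σ ρ_i t_i down to z_c; mantle fills any gap and the z_c terms cancel.
Column 1: 13.5×2740 + x×2930 + (z_c − 13.5 − x)×3390
Column 2: 0.323×0 + 4.76×2510 + 12.3×2670 + 8.32×2990 + (z_c − 0.323 − 25.38)×3390
The z_c×3390 term appears on both sides and cancels. Collect the known terms of each column as K = Σ(ρt)_known − 3390 × (depth of known layers): K_1 = 36990 − 3390×13.5 = −8775; K_2 = 69665.4 − 3390×(0.323 + 25.38) = −17467.77.
Balance: K_1 − x×(3390 − 2930) = K_2, so x = (K_1 − K_2)/(3390 − 2930) = 8692.77/460 = 18.9 km.

18.9 km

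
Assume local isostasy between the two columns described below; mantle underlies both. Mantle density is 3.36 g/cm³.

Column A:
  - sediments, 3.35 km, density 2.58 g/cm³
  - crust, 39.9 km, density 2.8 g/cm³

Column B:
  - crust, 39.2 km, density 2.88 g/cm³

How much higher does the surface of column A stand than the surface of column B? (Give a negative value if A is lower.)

For any compensation level in the mantle, the mantle terms cancel and isostasy reduces to e = (Σt_A − Σt_B) − (Σ(ρt)_A − Σ(ρt)_B) / ρ_m.
Σt_A = 43.25 km; Σt_B = 39.2 km; Σ(ρt)_A = 120.363; Σ(ρt)_B = 112.896 (in km·g/cm³).
e = (43.25 − 39.2) − (120.363 − 112.896) / 3.36 = 1.83 km.

1.83 km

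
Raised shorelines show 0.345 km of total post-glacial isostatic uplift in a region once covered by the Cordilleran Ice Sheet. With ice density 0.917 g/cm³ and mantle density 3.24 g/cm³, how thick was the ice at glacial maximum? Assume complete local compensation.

u = t ρ_ice/ρ_m → t = u ρ_m/ρ_ice = 0.345 km × 3.24/0.917 = 1.22 km.

1.22 km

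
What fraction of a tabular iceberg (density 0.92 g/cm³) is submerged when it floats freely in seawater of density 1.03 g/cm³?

0.893

Submerged fraction = ρ_obj/ρ_fluid = 0.92/1.03 = 0.893.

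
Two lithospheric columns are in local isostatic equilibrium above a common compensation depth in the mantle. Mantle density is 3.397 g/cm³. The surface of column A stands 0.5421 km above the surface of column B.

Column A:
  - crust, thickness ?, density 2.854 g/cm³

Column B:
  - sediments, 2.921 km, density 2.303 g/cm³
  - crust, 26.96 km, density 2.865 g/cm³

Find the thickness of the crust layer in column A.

35.7 km

Take the compensation level at the base of the deeper column (depth z_c below the surface of column A) and equate Σ ρ_i t_i down to z_c; mantle fills any gap and the z_c terms cancel.
Column A: x×2.854 + (z_c − 0 − x)×3.397
Column B: 0.5421×0 + 2.921×2.303 + 26.96×2.865 + (z_c − 0.5421 − 29.881)×3.397
The z_c×3.397 term appears on both sides and cancels. Collect the known terms of each column as K = Σ(ρt)_known − 3.397 × (depth of known layers): K_A = 0 − 3.397×0 = 0; K_B = 83.967463 − 3.397×(0.5421 + 29.881) = −19.3798077.
Balance: K_A − x×(3.397 − 2.854) = K_B, so x = (K_A − K_B)/(3.397 − 2.854) = 19.3798/0.543 = 35.7 km.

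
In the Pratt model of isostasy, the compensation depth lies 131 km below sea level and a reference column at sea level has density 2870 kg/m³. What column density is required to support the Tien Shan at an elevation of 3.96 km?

2790 kg/m³

Pratt balance: ρ_ref D = ρ (D + h).
ρ = ρ_ref D/(D + h) = 2870 × 131 km/(131 km + 3.96 km) = 2790 kg/m³.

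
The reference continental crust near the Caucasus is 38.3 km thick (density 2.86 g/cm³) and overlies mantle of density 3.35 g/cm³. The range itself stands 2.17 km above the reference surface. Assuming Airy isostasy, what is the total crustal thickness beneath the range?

53.1 km

Root depth r = h ρ_c / (ρ_m − ρ_c) = 2.17 km × 2.86 / 0.49 = 12.67 km.
Total thickness = T + h + r = 38.3 km + 2.17 km + 12.67 km = 53.1 km.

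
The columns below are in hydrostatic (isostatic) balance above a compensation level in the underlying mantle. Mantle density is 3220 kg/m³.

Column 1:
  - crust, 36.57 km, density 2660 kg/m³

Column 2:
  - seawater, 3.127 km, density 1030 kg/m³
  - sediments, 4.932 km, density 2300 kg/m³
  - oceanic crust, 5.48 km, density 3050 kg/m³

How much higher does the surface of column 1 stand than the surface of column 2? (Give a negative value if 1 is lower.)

For any compensation level in the mantle, the mantle terms cancel and isostasy reduces to e = (Σt_1 − Σt_2) − (Σ(ρt)_1 − Σ(ρt)_2) / ρ_m.
Σt_1 = 36.57 km; Σt_2 = 13.539 km; Σ(ρt)_1 = 97276.2; Σ(ρt)_2 = 31278.41 (in km·kg/m³).
e = (36.57 − 13.539) − (97276.2 − 31278.41) / 3220 = 2.53 km.

2.53 km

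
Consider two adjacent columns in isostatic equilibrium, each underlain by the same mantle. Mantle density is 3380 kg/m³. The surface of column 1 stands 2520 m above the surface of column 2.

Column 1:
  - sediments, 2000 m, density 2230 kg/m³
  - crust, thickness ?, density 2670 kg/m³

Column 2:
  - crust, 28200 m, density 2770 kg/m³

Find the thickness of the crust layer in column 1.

Take the compensation level at the base of the deeper column (depth z_c below the surface of column 1) and equate Σ ρ_i t_i down to z_c; mantle fills any gap and the z_c terms cancel.
Column 1: 2000×2230 + x×2670 + (z_c − 2000 − x)×3380
Column 2: 2520×0 + 28200×2770 + (z_c − 2520 − 28200)×3380
The z_c×3380 term appears on both sides and cancels. Collect the known terms of each column as K = Σ(ρt)_known − 3380 × (depth of known layers): K_1 = 4460000 − 3380×2000 = −2300000; K_2 = 78114000 − 3380×(2520 + 28200) = −25719600.
Balance: K_1 − x×(3380 − 2670) = K_2, so x = (K_1 − K_2)/(3380 − 2670) = 23419600/710 = 33000 m.

33000 m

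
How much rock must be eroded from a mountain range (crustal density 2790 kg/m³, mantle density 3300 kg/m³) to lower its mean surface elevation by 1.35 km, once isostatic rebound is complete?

8.74 km

Net drop Δ = e − u = e − e ρ_c/ρ_m = e (ρ_m − ρ_c)/ρ_m.
e = Δ ρ_m/(ρ_m − ρ_c) = 1.35 km × 3300/510 = 8.74 km.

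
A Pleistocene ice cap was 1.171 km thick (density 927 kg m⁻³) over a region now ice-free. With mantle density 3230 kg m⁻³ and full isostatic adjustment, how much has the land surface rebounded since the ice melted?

0.336 km

Removing the load lets mantle flow back in; uplift u satisfies ρ_ice t = ρ_m u.
u = t ρ_ice/ρ_m = 1.171 km × 927/3230 = 0.336 km.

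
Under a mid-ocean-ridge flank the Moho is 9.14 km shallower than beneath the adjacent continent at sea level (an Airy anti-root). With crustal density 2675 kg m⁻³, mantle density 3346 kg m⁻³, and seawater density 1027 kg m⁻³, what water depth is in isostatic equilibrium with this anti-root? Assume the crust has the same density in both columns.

3.72 km

Replacing a thickness d of crust by seawater at the top must be balanced by replacing crust with mantle at the base: d (ρ_c − ρ_w) = a (ρ_m − ρ_c).
d = a (ρ_m − ρ_c)/(ρ_c − ρ_w) = 9.14 km × 671/1648 = 3.72 km.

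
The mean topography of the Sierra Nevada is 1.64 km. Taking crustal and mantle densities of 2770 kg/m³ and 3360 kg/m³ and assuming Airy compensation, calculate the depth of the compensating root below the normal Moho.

7.7 km

In Airy isostatic equilibrium: the weight of the topography is balanced by the buoyancy of the root, ρ_c h = (ρ_m − ρ_c) r.
r = h · ρ_c / (ρ_m − ρ_c) = 1.64 km × 2770 / (3360 − 2770) = 7.7 km.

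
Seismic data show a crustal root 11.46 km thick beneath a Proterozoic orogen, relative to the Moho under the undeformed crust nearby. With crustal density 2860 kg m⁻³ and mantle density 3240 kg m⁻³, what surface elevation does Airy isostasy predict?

Equating mass per unit area of the two columns: ρ_c h = (ρ_m − ρ_c) r.
h = r (ρ_m − ρ_c) / ρ_c = 11.46 km × (3240 − 2860) / 2860 = 1.52 km.

1.52 km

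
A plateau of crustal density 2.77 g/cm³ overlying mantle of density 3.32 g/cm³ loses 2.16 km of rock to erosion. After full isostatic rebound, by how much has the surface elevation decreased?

Rebound u = e ρ_c/ρ_m = 2.16 km × 2.77/3.32 = 1.802 km.
Net surface drop = e − u = 2.16 km − 1.802 km = e (ρ_m − ρ_c)/ρ_m = 0.358 km.

0.358 km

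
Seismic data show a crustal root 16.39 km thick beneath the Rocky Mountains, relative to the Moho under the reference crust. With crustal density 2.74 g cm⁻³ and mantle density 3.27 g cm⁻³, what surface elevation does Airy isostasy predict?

3.17 km

In Airy isostatic equilibrium: ρ_c h = (ρ_m − ρ_c) r.
h = r (ρ_m − ρ_c) / ρ_c = 16.39 km × (3.27 − 2.74) / 2.74 = 3.17 km.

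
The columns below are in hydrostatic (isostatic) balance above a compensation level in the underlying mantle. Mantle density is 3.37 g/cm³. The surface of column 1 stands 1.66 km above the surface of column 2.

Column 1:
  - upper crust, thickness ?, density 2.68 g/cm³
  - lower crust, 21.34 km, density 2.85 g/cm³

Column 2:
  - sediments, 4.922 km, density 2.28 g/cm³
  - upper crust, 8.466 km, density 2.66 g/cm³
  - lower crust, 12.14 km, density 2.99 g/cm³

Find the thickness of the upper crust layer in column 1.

Take the compensation level at the base of the deeper column (depth z_c below the surface of column 1) and equate Σ ρ_i t_i down to z_c; mantle fills any gap and the z_c terms cancel.
Column 1: x×2.68 + 21.34×2.85 + (z_c − 21.34 − x)×3.37
Column 2: 1.66×0 + 4.922×2.28 + 8.466×2.66 + 12.14×2.99 + (z_c − 1.66 − 25.528)×3.37
The z_c×3.37 term appears on both sides and cancels. Collect the known terms of each column as K = Σ(ρt)_known − 3.37 × (depth of known layers): K_1 = 60.819 − 3.37×21.34 = −11.0968; K_2 = 70.04032 − 3.37×(1.66 + 25.528) = −21.58324.
Balance: K_1 − x×(3.37 − 2.68) = K_2, so x = (K_1 − K_2)/(3.37 − 2.68) = 10.4864/0.69 = 15.2 km.

15.2 km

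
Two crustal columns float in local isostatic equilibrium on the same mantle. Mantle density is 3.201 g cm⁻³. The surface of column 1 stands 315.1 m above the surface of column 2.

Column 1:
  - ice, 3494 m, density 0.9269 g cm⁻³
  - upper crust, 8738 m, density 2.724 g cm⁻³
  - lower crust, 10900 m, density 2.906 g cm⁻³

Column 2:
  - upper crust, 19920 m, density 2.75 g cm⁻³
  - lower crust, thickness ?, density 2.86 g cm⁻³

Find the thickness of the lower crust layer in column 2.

Take the compensation level at the base of the deeper column (depth z_c below the surface of column 1) and equate Σ ρ_i t_i down to z_c; mantle fills any gap and the z_c terms cancel.
Column 1: 3494×0.9269 + 8738×2.724 + 10900×2.906 + (z_c − 23132)×3.201
Column 2: 315.1×0 + 19920×2.75 + x×2.86 + (z_c − 315.1 − 19920 − x)×3.201
The z_c×3.201 term appears on both sides and cancels. Collect the known terms of each column as K = Σ(ρt)_known − 3.201 × (depth of known layers): K_1 = 58716.3006 − 3.201×23132 = −15329.2314; K_2 = 54780 − 3.201×(315.1 + 19920) = −9992.5551.
Balance: K_1 = K_2 − x×(3.201 − 2.86), so x = (K_2 − K_1)/(3.201 − 2.86) = 5336.68/0.341 = 15700 m.

15700 m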